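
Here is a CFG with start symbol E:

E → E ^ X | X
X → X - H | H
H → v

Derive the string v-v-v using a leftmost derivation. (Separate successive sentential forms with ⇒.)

E ⇒ X   [E → X]
X ⇒ X-H   [X → X - H]
X-H ⇒ X-H-H   [X → X - H]
X-H-H ⇒ H-H-H   [X → H]
H-H-H ⇒ v-H-H   [H → v]
v-H-H ⇒ v-v-H   [H → v]
v-v-H ⇒ v-v-v   [H → v]

E⇒X⇒X-H⇒X-H-H⇒H-H-H⇒v-H-H⇒v-v-H⇒v-v-v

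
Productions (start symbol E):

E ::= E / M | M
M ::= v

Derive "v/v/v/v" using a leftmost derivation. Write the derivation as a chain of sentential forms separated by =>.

E=>E/M=>E/M/M=>E/M/M/M=>M/M/M/M=>v/M/M/M=>v/v/M/M=>v/v/v/M=>v/v/v/v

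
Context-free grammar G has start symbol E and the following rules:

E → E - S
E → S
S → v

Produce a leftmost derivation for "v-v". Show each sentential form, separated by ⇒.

E⇒E-S⇒S-S⇒v-S⇒v-v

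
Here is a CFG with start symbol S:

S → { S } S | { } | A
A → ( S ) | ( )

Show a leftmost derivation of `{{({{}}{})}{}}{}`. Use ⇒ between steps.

S ⇒ {S}S ⇒ {{S}S}S ⇒ {{A}S}S ⇒ {{(S)}S}S ⇒ {{({S}S)}S}S ⇒ {{({{}}S)}S}S ⇒ {{({{}}{})}S}S ⇒ {{({{}}{})}{}}S ⇒ {{({{}}{})}{}}{}

S ⇒ {S}S   [S → { S } S]
{S}S ⇒ {{S}S}S   [S → { S } S]
{{S}S}S ⇒ {{A}S}S   [S → A]
{{A}S}S ⇒ {{(S)}S}S   [A → ( S )]
{{(S)}S}S ⇒ {{({S}S)}S}S   [S → { S } S]
{{({S}S)}S}S ⇒ {{({{}}S)}S}S   [S → { }]
{{({{}}S)}S}S ⇒ {{({{}}{})}S}S   [S → { }]
{{({{}}{})}S}S ⇒ {{({{}}{})}{}}S   [S → { }]
{{({{}}{})}{}}S ⇒ {{({{}}{})}{}}{}   [S → { }]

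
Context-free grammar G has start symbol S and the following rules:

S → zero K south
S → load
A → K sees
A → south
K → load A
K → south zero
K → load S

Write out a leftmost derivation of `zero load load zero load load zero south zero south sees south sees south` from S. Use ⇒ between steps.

S ⇒ zero K south ⇒ zero load A south ⇒ zero load K sees south ⇒ zero load load S sees south ⇒ zero load load zero K south sees south ⇒ zero load load zero load A south sees south ⇒ zero load load zero load K sees south sees south ⇒ zero load load zero load load S sees south sees south ⇒ zero load load zero load load zero K south sees south sees south ⇒ zero load load zero load load zero south zero south sees south sees south

S ⇒ zero K south   [S → zero K south]
zero K south ⇒ zero load A south   [K → load A]
zero load A south ⇒ zero load K sees south   [A → K sees]
zero load K sees south ⇒ zero load load S sees south   [K → load S]
zero load load S sees south ⇒ zero load load zero K south sees south   [S → zero K south]
zero load load zero K south sees south ⇒ zero load load zero load A south sees south   [K → load A]
zero load load zero load A south sees south ⇒ zero load load zero load K sees south sees south   [A → K sees]
zero load load zero load K sees south sees south ⇒ zero load load zero load load S sees south sees south   [K → load S]
zero load load zero load load S sees south sees south ⇒ zero load load zero load load zero K south sees south sees south   [S → zero K south]
zero load load zero load load zero K south sees south sees south ⇒ zero load load zero load load zero south zero south sees south sees south   [K → south zero]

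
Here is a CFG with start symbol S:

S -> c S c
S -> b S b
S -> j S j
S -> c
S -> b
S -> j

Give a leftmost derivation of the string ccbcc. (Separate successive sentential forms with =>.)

S => cSc   [S -> c S c]
cSc => ccScc   [S -> c S c]
ccScc => ccbcc   [S -> b]

S => cSc => ccScc => ccbcc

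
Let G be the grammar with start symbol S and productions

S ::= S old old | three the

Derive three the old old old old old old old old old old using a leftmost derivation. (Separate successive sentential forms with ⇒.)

S ⇒ S old old ⇒ S old old old old ⇒ S old old old old old old ⇒ S old old old old old old old old ⇒ S old old old old old old old old old old ⇒ three the old old old old old old old old old old

S ⇒ S old old   [S ::= S old old]
S old old ⇒ S old old old old   [S ::= S old old]
S old old old old ⇒ S old old old old old old   [S ::= S old old]
S old old old old old old ⇒ S old old old old old old old old   [S ::= S old old]
S old old old old old old old old ⇒ S old old old old old old old old old old   [S ::= S old old]
S old old old old old old old old old old ⇒ three the old old old old old old old old old old   [S ::= three the]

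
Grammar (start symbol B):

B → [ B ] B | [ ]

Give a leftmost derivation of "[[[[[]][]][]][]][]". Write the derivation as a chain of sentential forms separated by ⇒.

B ⇒ [B]B ⇒ [[B]B]B ⇒ [[[B]B]B]B ⇒ [[[[B]B]B]B]B ⇒ [[[[[]]B]B]B]B ⇒ [[[[[]][]]B]B]B ⇒ [[[[[]][]][]]B]B ⇒ [[[[[]][]][]][]]B ⇒ [[[[[]][]][]][]][]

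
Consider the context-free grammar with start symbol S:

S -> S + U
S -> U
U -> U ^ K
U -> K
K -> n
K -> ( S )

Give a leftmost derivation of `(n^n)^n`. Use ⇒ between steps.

S ⇒ U ⇒ U^K ⇒ K^K ⇒ (S)^K ⇒ (U)^K ⇒ (U^K)^K ⇒ (K^K)^K ⇒ (n^K)^K ⇒ (n^n)^K ⇒ (n^n)^n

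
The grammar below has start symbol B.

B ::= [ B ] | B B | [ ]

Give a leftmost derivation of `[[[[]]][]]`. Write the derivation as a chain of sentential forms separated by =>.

B => [B]   [B ::= [ B ]]
[B] => [BB]   [B ::= B B]
[BB] => [[B]B]   [B ::= [ B ]]
[[B]B] => [[[B]]B]   [B ::= [ B ]]
[[[B]]B] => [[[[]]]B]   [B ::= [ ]]
[[[[]]]B] => [[[[]]][]]   [B ::= [ ]]

B => [B] => [BB] => [[B]B] => [[[B]]B] => [[[[]]]B] => [[[[]]][]]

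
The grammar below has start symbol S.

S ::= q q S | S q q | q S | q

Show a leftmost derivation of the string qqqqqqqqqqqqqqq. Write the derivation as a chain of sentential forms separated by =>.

S => qS => qSqq => qSqqqq => qSqqqqqq => qqSqqqqqq => qqqSqqqqqq => qqqSqqqqqqqq => qqqqqSqqqqqqqq => qqqqqqSqqqqqqqq => qqqqqqqqqqqqqqq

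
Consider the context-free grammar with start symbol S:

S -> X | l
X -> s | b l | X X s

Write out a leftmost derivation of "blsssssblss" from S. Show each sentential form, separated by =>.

S => X => XXs => blXs => blXXss => blXXsXss => blsXsXss => blsXXssXss => blssXssXss => blsssssXss => blsssssblss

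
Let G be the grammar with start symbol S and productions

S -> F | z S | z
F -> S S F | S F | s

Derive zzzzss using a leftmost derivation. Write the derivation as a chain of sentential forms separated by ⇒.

S ⇒ F ⇒ SSF ⇒ zSF ⇒ zzSF ⇒ zzFF ⇒ zzSSFF ⇒ zzzSFF ⇒ zzzzFF ⇒ zzzzsF ⇒ zzzzss

S ⇒ F   [S -> F]
F ⇒ SSF   [F -> S S F]
SSF ⇒ zSF   [S -> z]
zSF ⇒ zzSF   [S -> z S]
zzSF ⇒ zzFF   [S -> F]
zzFF ⇒ zzSSFF   [F -> S S F]
zzSSFF ⇒ zzzSFF   [S -> z]
zzzSFF ⇒ zzzzFF   [S -> z]
zzzzFF ⇒ zzzzsF   [F -> s]
zzzzsF ⇒ zzzzss   [F -> s]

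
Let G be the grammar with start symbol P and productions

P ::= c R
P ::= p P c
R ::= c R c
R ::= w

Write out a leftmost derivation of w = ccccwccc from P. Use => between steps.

P => cR   [P ::= c R]
cR => ccRc   [R ::= c R c]
ccRc => cccRcc   [R ::= c R c]
cccRcc => ccccRccc   [R ::= c R c]
ccccRccc => ccccwccc   [R ::= w]

P=>cR=>ccRc=>cccRcc=>ccccRccc=>ccccwccc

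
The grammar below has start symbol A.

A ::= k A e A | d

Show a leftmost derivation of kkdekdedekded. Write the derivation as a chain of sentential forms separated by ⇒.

A ⇒ kAeA ⇒ kkAeAeA ⇒ kkdeAeA ⇒ kkdekAeAeA ⇒ kkdekdeAeA ⇒ kkdekdedeA ⇒ kkdekdedekAeA ⇒ kkdekdedekdeA ⇒ kkdekdedekded

A ⇒ kAeA   [A ::= k A e A]
kAeA ⇒ kkAeAeA   [A ::= k A e A]
kkAeAeA ⇒ kkdeAeA   [A ::= d]
kkdeAeA ⇒ kkdekAeAeA   [A ::= k A e A]
kkdekAeAeA ⇒ kkdekdeAeA   [A ::= d]
kkdekdeAeA ⇒ kkdekdedeA   [A ::= d]
kkdekdedeA ⇒ kkdekdedekAeA   [A ::= k A e A]
kkdekdedekAeA ⇒ kkdekdedekdeA   [A ::= d]
kkdekdedekdeA ⇒ kkdekdedekded   [A ::= d]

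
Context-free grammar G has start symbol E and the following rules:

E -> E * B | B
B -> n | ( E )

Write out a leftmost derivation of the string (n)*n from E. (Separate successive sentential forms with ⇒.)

E ⇒ E*B   [E -> E * B]
E*B ⇒ B*B   [E -> B]
B*B ⇒ (E)*B   [B -> ( E )]
(E)*B ⇒ (B)*B   [E -> B]
(B)*B ⇒ (n)*B   [B -> n]
(n)*B ⇒ (n)*n   [B -> n]

E ⇒ E*B ⇒ B*B ⇒ (E)*B ⇒ (B)*B ⇒ (n)*B ⇒ (n)*n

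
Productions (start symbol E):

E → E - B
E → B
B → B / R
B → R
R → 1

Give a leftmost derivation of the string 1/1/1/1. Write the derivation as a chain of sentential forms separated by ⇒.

E ⇒ B ⇒ B/R ⇒ B/R/R ⇒ B/R/R/R ⇒ R/R/R/R ⇒ 1/R/R/R ⇒ 1/1/R/R ⇒ 1/1/1/R ⇒ 1/1/1/1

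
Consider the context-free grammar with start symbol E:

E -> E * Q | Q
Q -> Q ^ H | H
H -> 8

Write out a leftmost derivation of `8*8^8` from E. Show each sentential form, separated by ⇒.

E⇒E*Q⇒Q*Q⇒H*Q⇒8*Q⇒8*Q^H⇒8*H^H⇒8*8^H⇒8*8^8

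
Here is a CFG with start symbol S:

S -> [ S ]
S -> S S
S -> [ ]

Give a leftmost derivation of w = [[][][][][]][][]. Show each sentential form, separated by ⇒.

S ⇒ SS ⇒ SSS ⇒ [S]SS ⇒ [SS]SS ⇒ [SSS]SS ⇒ [SSSS]SS ⇒ [[]SSS]SS ⇒ [[]SSSS]SS ⇒ [[][]SSS]SS ⇒ [[][][]SS]SS ⇒ [[][][][]S]SS ⇒ [[][][][][]]SS ⇒ [[][][][][]][]S ⇒ [[][][][][]][][]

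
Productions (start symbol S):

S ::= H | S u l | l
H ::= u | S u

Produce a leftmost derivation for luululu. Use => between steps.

S => H   [S ::= H]
H => Su   [H ::= S u]
Su => Sulu   [S ::= S u l]
Sulu => Sululu   [S ::= S u l]
Sululu => Hululu   [S ::= H]
Hululu => Suululu   [H ::= S u]
Suululu => luululu   [S ::= l]

S=>H=>Su=>Sulu=>Sululu=>Hululu=>Suululu=>luululu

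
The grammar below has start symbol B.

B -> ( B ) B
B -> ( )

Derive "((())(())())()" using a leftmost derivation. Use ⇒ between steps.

B ⇒ (B)B   [B -> ( B ) B]
(B)B ⇒ ((B)B)B   [B -> ( B ) B]
((B)B)B ⇒ ((())B)B   [B -> ( )]
((())B)B ⇒ ((())(B)B)B   [B -> ( B ) B]
((())(B)B)B ⇒ ((())(())B)B   [B -> ( )]
((())(())B)B ⇒ ((())(())())B   [B -> ( )]
((())(())())B ⇒ ((())(())())()   [B -> ( )]

B⇒(B)B⇒((B)B)B⇒((())B)B⇒((())(B)B)B⇒((())(())B)B⇒((())(())())B⇒((())(())())()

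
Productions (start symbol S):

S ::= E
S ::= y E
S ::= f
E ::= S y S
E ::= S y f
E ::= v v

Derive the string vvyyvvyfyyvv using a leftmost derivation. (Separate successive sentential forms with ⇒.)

S ⇒ E   [S ::= E]
E ⇒ SyS   [E ::= S y S]
SyS ⇒ EyS   [S ::= E]
EyS ⇒ vvyS   [E ::= v v]
vvyS ⇒ vvyyE   [S ::= y E]
vvyyE ⇒ vvyySyS   [E ::= S y S]
vvyySyS ⇒ vvyyEyS   [S ::= E]
vvyyEyS ⇒ vvyySyfyS   [E ::= S y f]
vvyySyfyS ⇒ vvyyEyfyS   [S ::= E]
vvyyEyfyS ⇒ vvyyvvyfyS   [E ::= v v]
vvyyvvyfyS ⇒ vvyyvvyfyyE   [S ::= y E]
vvyyvvyfyyE ⇒ vvyyvvyfyyvv   [E ::= v v]

S ⇒ E ⇒ SyS ⇒ EyS ⇒ vvyS ⇒ vvyyE ⇒ vvyySyS ⇒ vvyyEyS ⇒ vvyySyfyS ⇒ vvyyEyfyS ⇒ vvyyvvyfyS ⇒ vvyyvvyfyyE ⇒ vvyyvvyfyyvv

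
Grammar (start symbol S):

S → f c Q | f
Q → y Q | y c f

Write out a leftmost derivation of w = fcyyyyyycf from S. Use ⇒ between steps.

S ⇒ fcQ   [S → f c Q]
fcQ ⇒ fcyQ   [Q → y Q]
fcyQ ⇒ fcyyQ   [Q → y Q]
fcyyQ ⇒ fcyyyQ   [Q → y Q]
fcyyyQ ⇒ fcyyyyQ   [Q → y Q]
fcyyyyQ ⇒ fcyyyyyQ   [Q → y Q]
fcyyyyyQ ⇒ fcyyyyyycf   [Q → y c f]

S ⇒ fcQ ⇒ fcyQ ⇒ fcyyQ ⇒ fcyyyQ ⇒ fcyyyyQ ⇒ fcyyyyyQ ⇒ fcyyyyyycf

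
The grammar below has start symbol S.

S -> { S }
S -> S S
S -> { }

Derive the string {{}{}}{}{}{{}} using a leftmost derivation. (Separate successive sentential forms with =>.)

S => SS   [S -> S S]
SS => SSS   [S -> S S]
SSS => {S}SS   [S -> { S }]
{S}SS => {SS}SS   [S -> S S]
{SS}SS => {{}S}SS   [S -> { }]
{{}S}SS => {{}{}}SS   [S -> { }]
{{}{}}SS => {{}{}}SSS   [S -> S S]
{{}{}}SSS => {{}{}}{}SS   [S -> { }]
{{}{}}{}SS => {{}{}}{}{}S   [S -> { }]
{{}{}}{}{}S => {{}{}}{}{}{S}   [S -> { S }]
{{}{}}{}{}{S} => {{}{}}{}{}{{}}   [S -> { }]

S => SS => SSS => {S}SS => {SS}SS => {{}S}SS => {{}{}}SS => {{}{}}SSS => {{}{}}{}SS => {{}{}}{}{}S => {{}{}}{}{}{S} => {{}{}}{}{}{{}}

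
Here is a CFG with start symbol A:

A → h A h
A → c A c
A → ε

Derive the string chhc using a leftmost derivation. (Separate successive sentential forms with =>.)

A => cAc => chAhc => chhc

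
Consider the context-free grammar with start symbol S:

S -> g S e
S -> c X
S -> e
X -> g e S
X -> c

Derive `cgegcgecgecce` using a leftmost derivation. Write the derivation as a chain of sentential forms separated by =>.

S => cX => cgeS => cgegSe => cgegcXe => cgegcgeSe => cgegcgecXe => cgegcgecgeSe => cgegcgecgecXe => cgegcgecgecce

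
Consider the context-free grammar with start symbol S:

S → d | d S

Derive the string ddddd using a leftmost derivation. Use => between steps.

S => dS   [S → d S]
dS => ddS   [S → d S]
ddS => dddS   [S → d S]
dddS => ddddS   [S → d S]
ddddS => ddddd   [S → d]

S=>dS=>ddS=>dddS=>ddddS=>ddddd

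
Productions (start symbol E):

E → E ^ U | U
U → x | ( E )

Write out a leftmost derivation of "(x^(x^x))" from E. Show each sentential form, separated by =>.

E => U   [E → U]
U => (E)   [U → ( E )]
(E) => (E^U)   [E → E ^ U]
(E^U) => (U^U)   [E → U]
(U^U) => (x^U)   [U → x]
(x^U) => (x^(E))   [U → ( E )]
(x^(E)) => (x^(E^U))   [E → E ^ U]
(x^(E^U)) => (x^(U^U))   [E → U]
(x^(U^U)) => (x^(x^U))   [U → x]
(x^(x^U)) => (x^(x^x))   [U → x]

E => U => (E) => (E^U) => (U^U) => (x^U) => (x^(E)) => (x^(E^U)) => (x^(U^U)) => (x^(x^U)) => (x^(x^x))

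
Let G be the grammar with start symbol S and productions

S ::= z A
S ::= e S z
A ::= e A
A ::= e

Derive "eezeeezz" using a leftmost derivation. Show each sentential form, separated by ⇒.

S ⇒ eSz   [S ::= e S z]
eSz ⇒ eeSzz   [S ::= e S z]
eeSzz ⇒ eezAzz   [S ::= z A]
eezAzz ⇒ eezeAzz   [A ::= e A]
eezeAzz ⇒ eezeeAzz   [A ::= e A]
eezeeAzz ⇒ eezeeezz   [A ::= e]

S⇒eSz⇒eeSzz⇒eezAzz⇒eezeAzz⇒eezeeAzz⇒eezeeezz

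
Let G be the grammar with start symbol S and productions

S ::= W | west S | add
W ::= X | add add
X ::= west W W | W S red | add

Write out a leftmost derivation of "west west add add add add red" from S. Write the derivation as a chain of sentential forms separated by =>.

S => west S => west W => west X => west west W W => west west add add W => west west add add X => west west add add W S red => west west add add X S red => west west add add add S red => west west add add add add red

S => west S   [S ::= west S]
west S => west W   [S ::= W]
west W => west X   [W ::= X]
west X => west west W W   [X ::= west W W]
west west W W => west west add add W   [W ::= add add]
west west add add W => west west add add X   [W ::= X]
west west add add X => west west add add W S red   [X ::= W S red]
west west add add W S red => west west add add X S red   [W ::= X]
west west add add X S red => west west add add add S red   [X ::= add]
west west add add add S red => west west add add add add red   [S ::= add]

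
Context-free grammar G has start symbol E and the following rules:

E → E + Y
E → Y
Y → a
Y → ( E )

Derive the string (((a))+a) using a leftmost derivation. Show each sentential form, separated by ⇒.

E ⇒ Y   [E → Y]
Y ⇒ (E)   [Y → ( E )]
(E) ⇒ (E+Y)   [E → E + Y]
(E+Y) ⇒ (Y+Y)   [E → Y]
(Y+Y) ⇒ ((E)+Y)   [Y → ( E )]
((E)+Y) ⇒ ((Y)+Y)   [E → Y]
((Y)+Y) ⇒ (((E))+Y)   [Y → ( E )]
(((E))+Y) ⇒ (((Y))+Y)   [E → Y]
(((Y))+Y) ⇒ (((a))+Y)   [Y → a]
(((a))+Y) ⇒ (((a))+a)   [Y → a]

E ⇒ Y ⇒ (E) ⇒ (E+Y) ⇒ (Y+Y) ⇒ ((E)+Y) ⇒ ((Y)+Y) ⇒ (((E))+Y) ⇒ (((Y))+Y) ⇒ (((a))+Y) ⇒ (((a))+a)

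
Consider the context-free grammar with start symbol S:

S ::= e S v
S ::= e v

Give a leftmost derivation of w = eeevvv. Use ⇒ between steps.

S ⇒ eSv ⇒ eeSvv ⇒ eeevvv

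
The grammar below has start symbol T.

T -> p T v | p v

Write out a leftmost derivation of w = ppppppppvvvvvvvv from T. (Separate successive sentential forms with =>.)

T => pTv => ppTvv => pppTvvv => ppppTvvvv => pppppTvvvvv => ppppppTvvvvvv => pppppppTvvvvvvv => ppppppppvvvvvvvv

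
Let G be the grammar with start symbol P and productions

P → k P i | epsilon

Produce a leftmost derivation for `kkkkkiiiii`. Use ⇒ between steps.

P ⇒ kPi   [P → k P i]
kPi ⇒ kkPii   [P → k P i]
kkPii ⇒ kkkPiii   [P → k P i]
kkkPiii ⇒ kkkkPiiii   [P → k P i]
kkkkPiiii ⇒ kkkkkPiiiii   [P → k P i]
kkkkkPiiiii ⇒ kkkkkiiiii   [P → epsilon]

P⇒kPi⇒kkPii⇒kkkPiii⇒kkkkPiiii⇒kkkkkPiiiii⇒kkkkkiiiii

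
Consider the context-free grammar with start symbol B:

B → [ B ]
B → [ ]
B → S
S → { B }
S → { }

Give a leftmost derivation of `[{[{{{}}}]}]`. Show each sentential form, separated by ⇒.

B ⇒ [B] ⇒ [S] ⇒ [{B}] ⇒ [{[B]}] ⇒ [{[S]}] ⇒ [{[{B}]}] ⇒ [{[{S}]}] ⇒ [{[{{B}}]}] ⇒ [{[{{S}}]}] ⇒ [{[{{{}}}]}]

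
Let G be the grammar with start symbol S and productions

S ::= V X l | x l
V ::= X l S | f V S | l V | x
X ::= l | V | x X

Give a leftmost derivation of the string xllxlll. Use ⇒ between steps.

S ⇒ VXl ⇒ XlSXl ⇒ xXlSXl ⇒ xllSXl ⇒ xllxlXl ⇒ xllxlll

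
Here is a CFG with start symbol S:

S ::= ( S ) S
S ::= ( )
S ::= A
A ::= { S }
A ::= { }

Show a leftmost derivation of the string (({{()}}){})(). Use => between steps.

S => (S)S => ((S)S)S => ((A)S)S => (({S})S)S => (({A})S)S => (({{S}})S)S => (({{()}})S)S => (({{()}})A)S => (({{()}}){})S => (({{()}}){})()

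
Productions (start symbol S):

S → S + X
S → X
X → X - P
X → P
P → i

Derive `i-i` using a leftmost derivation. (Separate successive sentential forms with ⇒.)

S⇒X⇒X-P⇒P-P⇒i-P⇒i-i

S ⇒ X   [S → X]
X ⇒ X-P   [X → X - P]
X-P ⇒ P-P   [X → P]
P-P ⇒ i-P   [P → i]
i-P ⇒ i-i   [P → i]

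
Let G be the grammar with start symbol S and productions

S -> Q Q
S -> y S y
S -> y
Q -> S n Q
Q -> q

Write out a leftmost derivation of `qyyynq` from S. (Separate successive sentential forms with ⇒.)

S⇒QQ⇒qQ⇒qSnQ⇒qySynQ⇒qyyynQ⇒qyyynq

S ⇒ QQ   [S -> Q Q]
QQ ⇒ qQ   [Q -> q]
qQ ⇒ qSnQ   [Q -> S n Q]
qSnQ ⇒ qySynQ   [S -> y S y]
qySynQ ⇒ qyyynQ   [S -> y]
qyyynQ ⇒ qyyynq   [Q -> q]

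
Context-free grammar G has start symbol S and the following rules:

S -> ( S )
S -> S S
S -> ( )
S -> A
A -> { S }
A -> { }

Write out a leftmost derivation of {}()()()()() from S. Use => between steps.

S => SS   [S -> S S]
SS => SSS   [S -> S S]
SSS => ASS   [S -> A]
ASS => {}SS   [A -> { }]
{}SS => {}SSS   [S -> S S]
{}SSS => {}SSSS   [S -> S S]
{}SSSS => {}SSSSS   [S -> S S]
{}SSSSS => {}()SSSS   [S -> ( )]
{}()SSSS => {}()()SSS   [S -> ( )]
{}()()SSS => {}()()()SS   [S -> ( )]
{}()()()SS => {}()()()()S   [S -> ( )]
{}()()()()S => {}()()()()()   [S -> ( )]

S=>SS=>SSS=>ASS=>{}SS=>{}SSS=>{}SSSS=>{}SSSSS=>{}()SSSS=>{}()()SSS=>{}()()()SS=>{}()()()()S=>{}()()()()()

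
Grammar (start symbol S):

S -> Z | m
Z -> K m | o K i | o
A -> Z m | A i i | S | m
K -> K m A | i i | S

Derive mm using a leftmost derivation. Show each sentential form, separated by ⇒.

S ⇒ Z ⇒ Km ⇒ Sm ⇒ mm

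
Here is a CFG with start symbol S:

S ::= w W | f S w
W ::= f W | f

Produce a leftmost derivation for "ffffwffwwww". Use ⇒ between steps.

S ⇒ fSw   [S ::= f S w]
fSw ⇒ ffSww   [S ::= f S w]
ffSww ⇒ fffSwww   [S ::= f S w]
fffSwww ⇒ ffffSwwww   [S ::= f S w]
ffffSwwww ⇒ ffffwWwwww   [S ::= w W]
ffffwWwwww ⇒ ffffwfWwwww   [W ::= f W]
ffffwfWwwww ⇒ ffffwffwwww   [W ::= f]

S ⇒ fSw ⇒ ffSww ⇒ fffSwww ⇒ ffffSwwww ⇒ ffffwWwwww ⇒ ffffwfWwwww ⇒ ffffwffwwww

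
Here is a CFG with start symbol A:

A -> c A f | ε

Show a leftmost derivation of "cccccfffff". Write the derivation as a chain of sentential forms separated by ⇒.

A ⇒ cAf ⇒ ccAff ⇒ cccAfff ⇒ ccccAffff ⇒ cccccAfffff ⇒ cccccfffff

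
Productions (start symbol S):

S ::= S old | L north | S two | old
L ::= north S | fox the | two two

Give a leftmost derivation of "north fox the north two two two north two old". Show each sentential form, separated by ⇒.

S ⇒ S old ⇒ S two old ⇒ L north two old ⇒ north S north two old ⇒ north S two north two old ⇒ north S two two north two old ⇒ north S two two two north two old ⇒ north L north two two two north two old ⇒ north fox the north two two two north two old

S ⇒ S old   [S ::= S old]
S old ⇒ S two old   [S ::= S two]
S two old ⇒ L north two old   [S ::= L north]
L north two old ⇒ north S north two old   [L ::= north S]
north S north two old ⇒ north S two north two old   [S ::= S two]
north S two north two old ⇒ north S two two north two old   [S ::= S two]
north S two two north two old ⇒ north S two two two north two old   [S ::= S two]
north S two two two north two old ⇒ north L north two two two north two old   [S ::= L north]
north L north two two two north two old ⇒ north fox the north two two two north two old   [L ::= fox the]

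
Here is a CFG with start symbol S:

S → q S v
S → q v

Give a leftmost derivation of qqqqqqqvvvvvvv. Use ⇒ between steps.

S ⇒ qSv ⇒ qqSvv ⇒ qqqSvvv ⇒ qqqqSvvvv ⇒ qqqqqSvvvvv ⇒ qqqqqqSvvvvvv ⇒ qqqqqqqvvvvvvv

S ⇒ qSv   [S → q S v]
qSv ⇒ qqSvv   [S → q S v]
qqSvv ⇒ qqqSvvv   [S → q S v]
qqqSvvv ⇒ qqqqSvvvv   [S → q S v]
qqqqSvvvv ⇒ qqqqqSvvvvv   [S → q S v]
qqqqqSvvvvv ⇒ qqqqqqSvvvvvv   [S → q S v]
qqqqqqSvvvvvv ⇒ qqqqqqqvvvvvvv   [S → q v]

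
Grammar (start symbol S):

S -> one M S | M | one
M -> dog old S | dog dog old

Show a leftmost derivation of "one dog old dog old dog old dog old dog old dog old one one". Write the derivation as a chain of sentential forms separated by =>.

S => one M S => one dog old S S => one dog old M S => one dog old dog old S S => one dog old dog old M S => one dog old dog old dog old S S => one dog old dog old dog old M S => one dog old dog old dog old dog old S S => one dog old dog old dog old dog old M S => one dog old dog old dog old dog old dog old S S => one dog old dog old dog old dog old dog old M S => one dog old dog old dog old dog old dog old dog old S S => one dog old dog old dog old dog old dog old dog old one S => one dog old dog old dog old dog old dog old dog old one one

S => one M S   [S -> one M S]
one M S => one dog old S S   [M -> dog old S]
one dog old S S => one dog old M S   [S -> M]
one dog old M S => one dog old dog old S S   [M -> dog old S]
one dog old dog old S S => one dog old dog old M S   [S -> M]
one dog old dog old M S => one dog old dog old dog old S S   [M -> dog old S]
one dog old dog old dog old S S => one dog old dog old dog old M S   [S -> M]
one dog old dog old dog old M S => one dog old dog old dog old dog old S S   [M -> dog old S]
one dog old dog old dog old dog old S S => one dog old dog old dog old dog old M S   [S -> M]
one dog old dog old dog old dog old M S => one dog old dog old dog old dog old dog old S S   [M -> dog old S]
one dog old dog old dog old dog old dog old S S => one dog old dog old dog old dog old dog old M S   [S -> M]
one dog old dog old dog old dog old dog old M S => one dog old dog old dog old dog old dog old dog old S S   [M -> dog old S]
one dog old dog old dog old dog old dog old dog old S S => one dog old dog old dog old dog old dog old dog old one S   [S -> one]
one dog old dog old dog old dog old dog old dog old one S => one dog old dog old dog old dog old dog old dog old one one   [S -> one]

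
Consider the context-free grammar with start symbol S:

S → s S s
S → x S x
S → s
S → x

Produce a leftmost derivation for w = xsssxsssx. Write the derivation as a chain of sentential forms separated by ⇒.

S⇒xSx⇒xsSsx⇒xssSssx⇒xsssSsssx⇒xsssxsssx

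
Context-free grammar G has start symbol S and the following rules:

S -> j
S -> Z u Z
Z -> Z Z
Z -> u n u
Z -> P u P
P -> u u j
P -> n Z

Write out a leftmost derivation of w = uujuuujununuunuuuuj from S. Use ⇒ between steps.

S ⇒ ZuZ ⇒ PuPuZ ⇒ uujuPuZ ⇒ uujuuujuZ ⇒ uujuuujuPuP ⇒ uujuuujunZuP ⇒ uujuuujunZZuP ⇒ uujuuujununuZuP ⇒ uujuuujununuunuuP ⇒ uujuuujununuunuuuuj

S ⇒ ZuZ   [S -> Z u Z]
ZuZ ⇒ PuPuZ   [Z -> P u P]
PuPuZ ⇒ uujuPuZ   [P -> u u j]
uujuPuZ ⇒ uujuuujuZ   [P -> u u j]
uujuuujuZ ⇒ uujuuujuPuP   [Z -> P u P]
uujuuujuPuP ⇒ uujuuujunZuP   [P -> n Z]
uujuuujunZuP ⇒ uujuuujunZZuP   [Z -> Z Z]
uujuuujunZZuP ⇒ uujuuujununuZuP   [Z -> u n u]
uujuuujununuZuP ⇒ uujuuujununuunuuP   [Z -> u n u]
uujuuujununuunuuP ⇒ uujuuujununuunuuuuj   [P -> u u j]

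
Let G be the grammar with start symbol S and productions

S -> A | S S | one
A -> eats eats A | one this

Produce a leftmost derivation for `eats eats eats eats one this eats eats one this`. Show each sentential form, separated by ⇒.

S ⇒ S S   [S -> S S]
S S ⇒ A S   [S -> A]
A S ⇒ eats eats A S   [A -> eats eats A]
eats eats A S ⇒ eats eats eats eats A S   [A -> eats eats A]
eats eats eats eats A S ⇒ eats eats eats eats one this S   [A -> one this]
eats eats eats eats one this S ⇒ eats eats eats eats one this A   [S -> A]
eats eats eats eats one this A ⇒ eats eats eats eats one this eats eats A   [A -> eats eats A]
eats eats eats eats one this eats eats A ⇒ eats eats eats eats one this eats eats one this   [A -> one this]

S ⇒ S S ⇒ A S ⇒ eats eats A S ⇒ eats eats eats eats A S ⇒ eats eats eats eats one this S ⇒ eats eats eats eats one this A ⇒ eats eats eats eats one this eats eats A ⇒ eats eats eats eats one this eats eats one this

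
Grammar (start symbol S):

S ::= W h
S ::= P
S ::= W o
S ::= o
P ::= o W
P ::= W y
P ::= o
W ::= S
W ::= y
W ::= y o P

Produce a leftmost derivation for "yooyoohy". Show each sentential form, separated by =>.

S => P => Wy => Sy => Why => yoPhy => yooWhy => yooyoPhy => yooyoohy

S => P   [S ::= P]
P => Wy   [P ::= W y]
Wy => Sy   [W ::= S]
Sy => Why   [S ::= W h]
Why => yoPhy   [W ::= y o P]
yoPhy => yooWhy   [P ::= o W]
yooWhy => yooyoPhy   [W ::= y o P]
yooyoPhy => yooyoohy   [P ::= o]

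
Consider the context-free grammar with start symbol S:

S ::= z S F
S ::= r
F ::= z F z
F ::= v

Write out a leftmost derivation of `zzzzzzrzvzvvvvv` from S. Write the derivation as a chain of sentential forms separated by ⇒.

S ⇒ zSF ⇒ zzSFF ⇒ zzzSFFF ⇒ zzzzSFFFF ⇒ zzzzzSFFFFF ⇒ zzzzzzSFFFFFF ⇒ zzzzzzrFFFFFF ⇒ zzzzzzrzFzFFFFF ⇒ zzzzzzrzvzFFFFF ⇒ zzzzzzrzvzvFFFF ⇒ zzzzzzrzvzvvFFF ⇒ zzzzzzrzvzvvvFF ⇒ zzzzzzrzvzvvvvF ⇒ zzzzzzrzvzvvvvv

S ⇒ zSF   [S ::= z S F]
zSF ⇒ zzSFF   [S ::= z S F]
zzSFF ⇒ zzzSFFF   [S ::= z S F]
zzzSFFF ⇒ zzzzSFFFF   [S ::= z S F]
zzzzSFFFF ⇒ zzzzzSFFFFF   [S ::= z S F]
zzzzzSFFFFF ⇒ zzzzzzSFFFFFF   [S ::= z S F]
zzzzzzSFFFFFF ⇒ zzzzzzrFFFFFF   [S ::= r]
zzzzzzrFFFFFF ⇒ zzzzzzrzFzFFFFF   [F ::= z F z]
zzzzzzrzFzFFFFF ⇒ zzzzzzrzvzFFFFF   [F ::= v]
zzzzzzrzvzFFFFF ⇒ zzzzzzrzvzvFFFF   [F ::= v]
zzzzzzrzvzvFFFF ⇒ zzzzzzrzvzvvFFF   [F ::= v]
zzzzzzrzvzvvFFF ⇒ zzzzzzrzvzvvvFF   [F ::= v]
zzzzzzrzvzvvvFF ⇒ zzzzzzrzvzvvvvF   [F ::= v]
zzzzzzrzvzvvvvF ⇒ zzzzzzrzvzvvvvv   [F ::= v]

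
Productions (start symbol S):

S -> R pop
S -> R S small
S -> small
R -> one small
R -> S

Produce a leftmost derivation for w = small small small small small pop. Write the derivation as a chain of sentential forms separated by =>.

S => R pop   [S -> R pop]
R pop => S pop   [R -> S]
S pop => R S small pop   [S -> R S small]
R S small pop => S S small pop   [R -> S]
S S small pop => R S small S small pop   [S -> R S small]
R S small S small pop => S S small S small pop   [R -> S]
S S small S small pop => small S small S small pop   [S -> small]
small S small S small pop => small small small S small pop   [S -> small]
small small small S small pop => small small small small small pop   [S -> small]

S => R pop => S pop => R S small pop => S S small pop => R S small S small pop => S S small S small pop => small S small S small pop => small small small S small pop => small small small small small pop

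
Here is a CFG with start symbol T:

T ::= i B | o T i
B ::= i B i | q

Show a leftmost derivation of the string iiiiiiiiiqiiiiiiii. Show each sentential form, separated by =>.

T => iB   [T ::= i B]
iB => iiBi   [B ::= i B i]
iiBi => iiiBii   [B ::= i B i]
iiiBii => iiiiBiii   [B ::= i B i]
iiiiBiii => iiiiiBiiii   [B ::= i B i]
iiiiiBiiii => iiiiiiBiiiii   [B ::= i B i]
iiiiiiBiiiii => iiiiiiiBiiiiii   [B ::= i B i]
iiiiiiiBiiiiii => iiiiiiiiBiiiiiii   [B ::= i B i]
iiiiiiiiBiiiiiii => iiiiiiiiiBiiiiiiii   [B ::= i B i]
iiiiiiiiiBiiiiiiii => iiiiiiiiiqiiiiiiii   [B ::= q]

T => iB => iiBi => iiiBii => iiiiBiii => iiiiiBiiii => iiiiiiBiiiii => iiiiiiiBiiiiii => iiiiiiiiBiiiiiii => iiiiiiiiiBiiiiiiii => iiiiiiiiiqiiiiiiii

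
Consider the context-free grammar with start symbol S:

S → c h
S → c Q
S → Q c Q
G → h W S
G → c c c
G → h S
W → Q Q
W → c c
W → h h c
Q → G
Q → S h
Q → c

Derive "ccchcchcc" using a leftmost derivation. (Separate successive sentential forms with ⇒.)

S ⇒ QcQ ⇒ ShcQ ⇒ QcQhcQ ⇒ ShcQhcQ ⇒ QcQhcQhcQ ⇒ ccQhcQhcQ ⇒ ccchcQhcQ ⇒ ccchcchcQ ⇒ ccchcchcc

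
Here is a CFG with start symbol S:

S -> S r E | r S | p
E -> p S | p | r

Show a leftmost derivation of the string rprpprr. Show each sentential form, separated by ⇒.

S ⇒ rS   [S -> r S]
rS ⇒ rSrE   [S -> S r E]
rSrE ⇒ rprE   [S -> p]
rprE ⇒ rprpS   [E -> p S]
rprpS ⇒ rprpSrE   [S -> S r E]
rprpSrE ⇒ rprpprE   [S -> p]
rprpprE ⇒ rprpprr   [E -> r]

S ⇒ rS ⇒ rSrE ⇒ rprE ⇒ rprpS ⇒ rprpSrE ⇒ rprpprE ⇒ rprpprr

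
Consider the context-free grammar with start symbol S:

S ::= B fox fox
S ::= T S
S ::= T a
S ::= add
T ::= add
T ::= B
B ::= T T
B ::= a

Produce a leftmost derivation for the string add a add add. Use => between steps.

S => T S => add S => add T S => add B S => add T T S => add B T S => add a T S => add a add S => add a add add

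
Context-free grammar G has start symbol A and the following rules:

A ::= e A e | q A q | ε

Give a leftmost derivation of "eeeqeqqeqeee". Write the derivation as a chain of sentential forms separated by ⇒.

A ⇒ eAe ⇒ eeAee ⇒ eeeAeee ⇒ eeeqAqeee ⇒ eeeqeAeqeee ⇒ eeeqeqAqeqeee ⇒ eeeqeqqeqeee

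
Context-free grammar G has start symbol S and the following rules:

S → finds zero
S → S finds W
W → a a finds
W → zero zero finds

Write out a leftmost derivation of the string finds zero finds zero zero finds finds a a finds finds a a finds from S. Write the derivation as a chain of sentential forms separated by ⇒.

S ⇒ S finds W ⇒ S finds W finds W ⇒ S finds W finds W finds W ⇒ finds zero finds W finds W finds W ⇒ finds zero finds zero zero finds finds W finds W ⇒ finds zero finds zero zero finds finds a a finds finds W ⇒ finds zero finds zero zero finds finds a a finds finds a a finds

S ⇒ S finds W   [S → S finds W]
S finds W ⇒ S finds W finds W   [S → S finds W]
S finds W finds W ⇒ S finds W finds W finds W   [S → S finds W]
S finds W finds W finds W ⇒ finds zero finds W finds W finds W   [S → finds zero]
finds zero finds W finds W finds W ⇒ finds zero finds zero zero finds finds W finds W   [W → zero zero finds]
finds zero finds zero zero finds finds W finds W ⇒ finds zero finds zero zero finds finds a a finds finds W   [W → a a finds]
finds zero finds zero zero finds finds a a finds finds W ⇒ finds zero finds zero zero finds finds a a finds finds a a finds   [W → a a finds]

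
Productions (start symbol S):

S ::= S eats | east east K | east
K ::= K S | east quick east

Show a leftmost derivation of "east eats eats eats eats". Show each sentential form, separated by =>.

S => S eats   [S ::= S eats]
S eats => S eats eats   [S ::= S eats]
S eats eats => S eats eats eats   [S ::= S eats]
S eats eats eats => S eats eats eats eats   [S ::= S eats]
S eats eats eats eats => east eats eats eats eats   [S ::= east]

S => S eats => S eats eats => S eats eats eats => S eats eats eats eats => east eats eats eats eats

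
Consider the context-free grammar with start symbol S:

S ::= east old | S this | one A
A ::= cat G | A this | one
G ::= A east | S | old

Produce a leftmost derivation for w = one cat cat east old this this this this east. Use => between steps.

S => one A   [S ::= one A]
one A => one cat G   [A ::= cat G]
one cat G => one cat A east   [G ::= A east]
one cat A east => one cat A this east   [A ::= A this]
one cat A this east => one cat cat G this east   [A ::= cat G]
one cat cat G this east => one cat cat S this east   [G ::= S]
one cat cat S this east => one cat cat S this this east   [S ::= S this]
one cat cat S this this east => one cat cat S this this this east   [S ::= S this]
one cat cat S this this this east => one cat cat S this this this this east   [S ::= S this]
one cat cat S this this this this east => one cat cat east old this this this this east   [S ::= east old]

S => one A => one cat G => one cat A east => one cat A this east => one cat cat G this east => one cat cat S this east => one cat cat S this this east => one cat cat S this this this east => one cat cat S this this this this east => one cat cat east old this this this this east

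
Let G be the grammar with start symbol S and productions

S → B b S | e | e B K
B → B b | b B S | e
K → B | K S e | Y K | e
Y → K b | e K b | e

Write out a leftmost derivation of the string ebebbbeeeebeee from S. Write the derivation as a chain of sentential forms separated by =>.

S => BbS => ebS => ebeBK => ebebBSK => ebebbBSSK => ebebbBbSSK => ebebbbBSbSSK => ebebbbeSbSSK => ebebbbeeBKbSSK => ebebbbeeeKbSSK => ebebbbeeeebSSK => ebebbbeeeebeSK => ebebbbeeeebeeK => ebebbbeeeebeee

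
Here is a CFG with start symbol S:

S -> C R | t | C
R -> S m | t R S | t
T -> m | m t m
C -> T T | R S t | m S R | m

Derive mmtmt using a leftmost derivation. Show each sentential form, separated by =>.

S => CR => TTR => mTR => mmtmR => mmtmt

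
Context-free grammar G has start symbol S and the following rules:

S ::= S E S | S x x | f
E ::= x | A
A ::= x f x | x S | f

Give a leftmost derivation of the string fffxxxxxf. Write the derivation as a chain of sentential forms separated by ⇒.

S ⇒ SES   [S ::= S E S]
SES ⇒ SxxES   [S ::= S x x]
SxxES ⇒ SxxxxES   [S ::= S x x]
SxxxxES ⇒ SESxxxxES   [S ::= S E S]
SESxxxxES ⇒ fESxxxxES   [S ::= f]
fESxxxxES ⇒ fASxxxxES   [E ::= A]
fASxxxxES ⇒ ffSxxxxES   [A ::= f]
ffSxxxxES ⇒ fffxxxxES   [S ::= f]
fffxxxxES ⇒ fffxxxxxS   [E ::= x]
fffxxxxxS ⇒ fffxxxxxf   [S ::= f]

S⇒SES⇒SxxES⇒SxxxxES⇒SESxxxxES⇒fESxxxxES⇒fASxxxxES⇒ffSxxxxES⇒fffxxxxES⇒fffxxxxxS⇒fffxxxxxf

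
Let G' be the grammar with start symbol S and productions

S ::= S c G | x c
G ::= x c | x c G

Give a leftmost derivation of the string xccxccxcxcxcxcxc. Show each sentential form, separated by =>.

S=>ScG=>ScGcG=>xccGcG=>xccxccG=>xccxccxcG=>xccxccxcxcG=>xccxccxcxcxcG=>xccxccxcxcxcxcG=>xccxccxcxcxcxcxc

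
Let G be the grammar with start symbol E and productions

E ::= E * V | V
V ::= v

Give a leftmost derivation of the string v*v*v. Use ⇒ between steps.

E⇒E*V⇒E*V*V⇒V*V*V⇒v*V*V⇒v*v*V⇒v*v*v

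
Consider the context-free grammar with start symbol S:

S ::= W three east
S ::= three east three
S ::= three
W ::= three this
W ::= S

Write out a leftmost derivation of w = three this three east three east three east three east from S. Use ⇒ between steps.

S ⇒ W three east   [S ::= W three east]
W three east ⇒ S three east   [W ::= S]
S three east ⇒ W three east three east   [S ::= W three east]
W three east three east ⇒ S three east three east   [W ::= S]
S three east three east ⇒ W three east three east three east   [S ::= W three east]
W three east three east three east ⇒ S three east three east three east   [W ::= S]
S three east three east three east ⇒ W three east three east three east three east   [S ::= W three east]
W three east three east three east three east ⇒ three this three east three east three east three east   [W ::= three this]

S ⇒ W three east ⇒ S three east ⇒ W three east three east ⇒ S three east three east ⇒ W three east three east three east ⇒ S three east three east three east ⇒ W three east three east three east three east ⇒ three this three east three east three east three east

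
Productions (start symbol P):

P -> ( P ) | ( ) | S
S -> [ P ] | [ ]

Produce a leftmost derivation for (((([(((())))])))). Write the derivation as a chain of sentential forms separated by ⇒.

P ⇒ (P) ⇒ ((P)) ⇒ (((P))) ⇒ ((((P)))) ⇒ ((((S)))) ⇒ (((([P])))) ⇒ (((([(P)])))) ⇒ (((([((P))])))) ⇒ (((([(((P)))])))) ⇒ (((([(((())))]))))

P ⇒ (P)   [P -> ( P )]
(P) ⇒ ((P))   [P -> ( P )]
((P)) ⇒ (((P)))   [P -> ( P )]
(((P))) ⇒ ((((P))))   [P -> ( P )]
((((P)))) ⇒ ((((S))))   [P -> S]
((((S)))) ⇒ (((([P]))))   [S -> [ P ]]
(((([P])))) ⇒ (((([(P)]))))   [P -> ( P )]
(((([(P)])))) ⇒ (((([((P))]))))   [P -> ( P )]
(((([((P))])))) ⇒ (((([(((P)))]))))   [P -> ( P )]
(((([(((P)))])))) ⇒ (((([(((())))]))))   [P -> ( )]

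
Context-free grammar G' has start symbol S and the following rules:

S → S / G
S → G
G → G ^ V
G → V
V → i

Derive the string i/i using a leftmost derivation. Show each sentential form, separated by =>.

S => S/G => G/G => V/G => i/G => i/V => i/i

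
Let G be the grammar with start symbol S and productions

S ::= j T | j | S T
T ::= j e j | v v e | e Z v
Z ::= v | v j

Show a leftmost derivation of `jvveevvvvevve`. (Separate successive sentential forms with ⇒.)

S ⇒ ST ⇒ STT ⇒ STTT ⇒ jTTTT ⇒ jvveTTT ⇒ jvveeZvTT ⇒ jvveevvTT ⇒ jvveevvvveT ⇒ jvveevvvvevve

S ⇒ ST   [S ::= S T]
ST ⇒ STT   [S ::= S T]
STT ⇒ STTT   [S ::= S T]
STTT ⇒ jTTTT   [S ::= j T]
jTTTT ⇒ jvveTTT   [T ::= v v e]
jvveTTT ⇒ jvveeZvTT   [T ::= e Z v]
jvveeZvTT ⇒ jvveevvTT   [Z ::= v]
jvveevvTT ⇒ jvveevvvveT   [T ::= v v e]
jvveevvvveT ⇒ jvveevvvvevve   [T ::= v v e]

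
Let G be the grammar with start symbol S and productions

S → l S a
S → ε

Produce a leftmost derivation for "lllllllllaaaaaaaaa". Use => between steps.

S => lSa => llSaa => lllSaaa => llllSaaaa => lllllSaaaaa => llllllSaaaaaa => lllllllSaaaaaaa => llllllllSaaaaaaaa => lllllllllSaaaaaaaaa => lllllllllaaaaaaaaa

S => lSa   [S → l S a]
lSa => llSaa   [S → l S a]
llSaa => lllSaaa   [S → l S a]
lllSaaa => llllSaaaa   [S → l S a]
llllSaaaa => lllllSaaaaa   [S → l S a]
lllllSaaaaa => llllllSaaaaaa   [S → l S a]
llllllSaaaaaa => lllllllSaaaaaaa   [S → l S a]
lllllllSaaaaaaa => llllllllSaaaaaaaa   [S → l S a]
llllllllSaaaaaaaa => lllllllllSaaaaaaaaa   [S → l S a]
lllllllllSaaaaaaaaa => lllllllllaaaaaaaaa   [S → ε]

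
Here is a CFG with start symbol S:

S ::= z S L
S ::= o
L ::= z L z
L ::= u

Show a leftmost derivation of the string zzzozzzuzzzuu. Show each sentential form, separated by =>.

S=>zSL=>zzSLL=>zzzSLLL=>zzzoLLL=>zzzozLzLL=>zzzozzLzzLL=>zzzozzzLzzzLL=>zzzozzzuzzzLL=>zzzozzzuzzzuL=>zzzozzzuzzzuu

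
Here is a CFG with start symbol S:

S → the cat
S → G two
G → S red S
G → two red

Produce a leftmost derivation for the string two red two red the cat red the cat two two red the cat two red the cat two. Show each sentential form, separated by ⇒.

S ⇒ G two ⇒ S red S two ⇒ G two red S two ⇒ S red S two red S two ⇒ G two red S two red S two ⇒ S red S two red S two red S two ⇒ G two red S two red S two red S two ⇒ two red two red S two red S two red S two ⇒ two red two red G two two red S two red S two ⇒ two red two red S red S two two red S two red S two ⇒ two red two red the cat red S two two red S two red S two ⇒ two red two red the cat red the cat two two red S two red S two ⇒ two red two red the cat red the cat two two red the cat two red S two ⇒ two red two red the cat red the cat two two red the cat two red the cat two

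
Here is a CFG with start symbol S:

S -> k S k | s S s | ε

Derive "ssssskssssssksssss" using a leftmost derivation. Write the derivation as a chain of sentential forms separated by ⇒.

S ⇒ sSs ⇒ ssSss ⇒ sssSsss ⇒ ssssSssss ⇒ sssssSsssss ⇒ ssssskSksssss ⇒ sssssksSsksssss ⇒ ssssskssSssksssss ⇒ sssssksssSsssksssss ⇒ ssssskssssssksssss

S ⇒ sSs   [S -> s S s]
sSs ⇒ ssSss   [S -> s S s]
ssSss ⇒ sssSsss   [S -> s S s]
sssSsss ⇒ ssssSssss   [S -> s S s]
ssssSssss ⇒ sssssSsssss   [S -> s S s]
sssssSsssss ⇒ ssssskSksssss   [S -> k S k]
ssssskSksssss ⇒ sssssksSsksssss   [S -> s S s]
sssssksSsksssss ⇒ ssssskssSssksssss   [S -> s S s]
ssssskssSssksssss ⇒ sssssksssSsssksssss   [S -> s S s]
sssssksssSsssksssss ⇒ ssssskssssssksssss   [S -> ε]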